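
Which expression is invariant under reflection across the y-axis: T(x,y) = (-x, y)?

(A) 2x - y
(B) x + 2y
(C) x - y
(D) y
D

The map is reflection across the y-axis: T(x,y) = (-x, y).
Substitute the transformed coordinates into each option and compare with the original:
(A) 2x - y  ->  2(-x) - (y) = -2x - y   [differs from 2x - y: not invariant]
(B) x + 2y  ->  (-x) + 2(y) = -x + 2y   [differs from x + 2y: not invariant]
(C) x - y  ->  (-x) - (y) = -x - y   [differs from x - y: not invariant]
(D) y  ->  (y) = y   [equals y: invariant]

Only option (D), y, is unchanged by the transformation.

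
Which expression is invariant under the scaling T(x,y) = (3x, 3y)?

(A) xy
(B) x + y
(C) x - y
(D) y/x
D

Under the uniform scaling T(x,y) = (3x, 3y):
Substitute the transformed coordinates into each option and compare with the original:
(A) xy  ->  (3x)(3y) = 9xy   [differs from xy: not invariant]
(B) x + y  ->  (3x) + (3y) = 3x + 3y   [differs from x + y: not invariant]
(C) x - y  ->  (3x) - (3y) = 3x - 3y   [differs from x - y: not invariant]
(D) y/x  ->  (3y)/(3x) = y/x   [equals y/x: invariant]

Only option (D), y/x, is unchanged by the transformation.
The common factor 3 cancels in a ratio of coordinates, while sums, products and sums of squares pick up factors of 3 or 9.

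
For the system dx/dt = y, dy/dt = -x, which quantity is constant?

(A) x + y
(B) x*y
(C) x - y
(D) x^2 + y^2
D

A first integral I satisfies dI/dt = 0 along every solution. Differentiate each option and use the equation of motion:
(A) d/dt[x + y] = y + (-x) = y - x, not identically 0
(B) d/dt[x*y] = (dx/dt)y + x(dy/dt) = y^2 - x^2, not identically 0
(C) d/dt[x - y] = y - (-x) = x + y, not identically 0
(D) d/dt[x^2 + y^2] = 2x*dx/dt + 2y*dy/dt = 2x*y + 2y*(-x) = 0

Only (D) has zero time-derivative. So x^2 + y^2 (the squared radius; trajectories are circles) is the conserved quantity.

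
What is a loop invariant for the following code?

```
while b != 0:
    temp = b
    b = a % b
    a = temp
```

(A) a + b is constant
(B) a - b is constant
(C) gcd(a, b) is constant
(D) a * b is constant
C

A loop invariant must hold before the first iteration and be re-established by every execution of the body.

(C) gcd(a, b) is constant: One iteration replaces (a, b) by (b, a mod b). Since a mod b = a - q*b for an integer q, any common divisor of a and b divides b and a mod b, and conversely; hence gcd(b, a mod b) = gcd(a, b). For instance (29, 8) -> (8, 5) keeps gcd = 1. At exit b = 0 and a = gcd of the original inputs.

The other options fail:
(A) a + b is constant: e.g. (a, b) = (29, 8) -> (8, 5): the sum goes from 37 to 13.
(B) a - b is constant: e.g. (a, b) = (29, 8) -> (8, 5): the difference goes from 21 to 3.
(D) a * b is constant: e.g. (a, b) = (29, 8) -> (8, 5): the product goes from 232 to 40.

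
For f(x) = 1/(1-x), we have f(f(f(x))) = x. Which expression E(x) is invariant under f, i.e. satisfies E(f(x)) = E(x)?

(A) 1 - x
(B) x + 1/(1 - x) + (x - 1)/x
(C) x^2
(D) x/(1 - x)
B

Replace x by f(x) = 1/(1 - x) in each option and simplify. As a quick numerical cross-check, also compare E(3) with E(f(3)) = E(-1/2).

(A) 1 - x  ->  1 - (1/(1 - x)) = x/(x - 1); check: E(3) = -2 but E(-1/2) = 3/2.   [not invariant]
(B) x + 1/(1 - x) + (x - 1)/x  ->  (1/(1 - x)) + 1/(1 - (1/(1 - x))) + ((1/(1 - x)) - 1)/(1/(1 - x)), which simplifies back to x + 1/(1 - x) + (x - 1)/x; check: E(3) = 19/6, E(-1/2) = 19/6.   [invariant]
(C) x^2  ->  (1/(1 - x))^2 = (x - 1)^(-2); check: E(3) = 9 but E(-1/2) = 1/4.   [not invariant]
(D) x/(1 - x)  ->  (1/(1 - x))/(1 - (1/(1 - x))) = -1/x; check: E(3) = -3/2 but E(-1/2) = -1/3.   [not invariant]

Only (B) is unchanged. Indeed f(f(x)) = 1/(1 - 1/(1-x)) = (1-x)/(-x) = (x-1)/x, so E(x) = x + f(x) + f(f(x)) is the sum over the whole 3-cycle; applying f just permutes the three terms cyclically (x -> f(x) -> f(f(x)) -> x), leaving the sum unchanged.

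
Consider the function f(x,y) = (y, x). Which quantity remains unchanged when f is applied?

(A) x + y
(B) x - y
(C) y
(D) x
A

For f(x,y) = (y, x):
After applying f: x' = y, y' = x. So x' + y' = y + x = x + y.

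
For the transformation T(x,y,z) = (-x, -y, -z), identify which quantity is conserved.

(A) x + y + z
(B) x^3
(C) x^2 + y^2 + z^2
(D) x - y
C

Apply T(x,y,z) = (-x, -y, -z) to each option, i.e. replace (x, y, z) by the transformed coordinates.
Substitute the transformed coordinates into each option and compare with the original:
(A) x + y + z  ->  (-x) + (-y) + (-z) = -x - y - z   [differs from x + y + z: not invariant]
(B) x^3  ->  (-x)^3 = -x^3   [differs from x^3: not invariant]
(C) x^2 + y^2 + z^2  ->  (-x)^2 + (-y)^2 + (-z)^2 = x^2 + y^2 + z^2   [equals x^2 + y^2 + z^2: invariant]
(D) x - y  ->  (-x) - (-y) = -x + y   [differs from x - y: not invariant]

Only option (C), x^2 + y^2 + z^2, is unchanged by the transformation.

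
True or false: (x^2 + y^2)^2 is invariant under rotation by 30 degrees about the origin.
True

Applying rotation by 30 degrees: x' = x*cos(30 degrees) - y*sin(30 degrees) = sqrt(3)x/2 - y/2, y' = x*sin(30 degrees) + y*cos(30 degrees) = x/2 + sqrt(3)y/2

Substituting into (x^2 + y^2)^2:
((sqrt(3)x/2 - y/2)^2 + (x/2 + sqrt(3)y/2)^2)^2
= x^4 + 2x^2y^2 + y^4 = (x^2 + y^2)^2

This equals the original expression (x^2 + y^2)^2, so it IS invariant.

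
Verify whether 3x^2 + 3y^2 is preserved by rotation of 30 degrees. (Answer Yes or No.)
Yes

Applying rotation by 30 degrees: x' = x*cos(30 degrees) - y*sin(30 degrees) = sqrt(3)x/2 - y/2, y' = x*sin(30 degrees) + y*cos(30 degrees) = x/2 + sqrt(3)y/2

Substituting into 3x^2 + 3y^2:
3(sqrt(3)x/2 - y/2)^2 + 3(x/2 + sqrt(3)y/2)^2
= 3x^2 + 3y^2

This equals the original expression 3x^2 + 3y^2, so it IS invariant.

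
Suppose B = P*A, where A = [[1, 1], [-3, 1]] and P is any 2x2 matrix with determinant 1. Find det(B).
4

By the multiplicative property of determinants, det(B) = det(P*A) = det(P) * det(A) = det(A),
so the determinant is invariant under multiplication by any determinant-1 matrix; we just need det(A).

det(A) = (1)(1) - (1)(-3) = 1 - (-3) = 4

Therefore det(B) = 1 * 4 = 4.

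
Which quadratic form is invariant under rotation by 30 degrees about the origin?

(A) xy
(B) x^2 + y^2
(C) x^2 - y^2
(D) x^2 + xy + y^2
B

Rotation by 30 degrees sends (x, y) to (sqrt(3)x/2 - y/2, x/2 + sqrt(3)y/2).
Substitute the transformed coordinates into each option and compare with the original:
(A) xy  ->  (sqrt(3)x/2 - y/2)(x/2 + sqrt(3)y/2) = sqrt(3)x^2/4 + xy/2 - sqrt(3)y^2/4   [differs from xy: not invariant]
(B) x^2 + y^2  ->  (sqrt(3)x/2 - y/2)^2 + (x/2 + sqrt(3)y/2)^2 = x^2 + y^2   [equals x^2 + y^2: invariant]
(C) x^2 - y^2  ->  (sqrt(3)x/2 - y/2)^2 - (x/2 + sqrt(3)y/2)^2 = x^2/2 - sqrt(3)xy - y^2/2   [differs from x^2 - y^2: not invariant]
(D) x^2 + xy + y^2  ->  (sqrt(3)x/2 - y/2)^2 + (sqrt(3)x/2 - y/2)(x/2 + sqrt(3)y/2) + (x/2 + sqrt(3)y/2)^2 = sqrt(3)x^2/4 + x^2 + xy/2 - sqrt(3)y^2/4 + y^2   [differs from x^2 + xy + y^2: not invariant]

Only option (B), x^2 + y^2, is unchanged by the transformation.
x^2 + y^2 is the squared distance from the origin, which rotations preserve.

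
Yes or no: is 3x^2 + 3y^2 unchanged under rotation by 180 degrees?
Yes

Applying rotation by 180 degrees: x' = x*cos(180 degrees) - y*sin(180 degrees) = -x, y' = x*sin(180 degrees) + y*cos(180 degrees) = -y

Substituting into 3x^2 + 3y^2:
3(-x)^2 + 3(-y)^2
= 3x^2 + 3y^2

This equals the original expression 3x^2 + 3y^2, so it IS invariant.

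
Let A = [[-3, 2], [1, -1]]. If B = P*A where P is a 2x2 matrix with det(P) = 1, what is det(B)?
1

By the multiplicative property of determinants, det(B) = det(P*A) = det(P) * det(A) = det(A),
so the determinant is invariant under multiplication by any determinant-1 matrix; we just need det(A).

det(A) = (-3)(-1) - (2)(1) = 3 - 2 = 1

Therefore det(B) = 1 * 1 = 1.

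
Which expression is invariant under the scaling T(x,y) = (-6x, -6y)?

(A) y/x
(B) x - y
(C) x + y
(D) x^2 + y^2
A

Under the uniform scaling T(x,y) = (-6x, -6y):
Substitute the transformed coordinates into each option and compare with the original:
(A) y/x  ->  (-6y)/(-6x) = y/x   [equals y/x: invariant]
(B) x - y  ->  (-6x) - (-6y) = -6x + 6y   [differs from x - y: not invariant]
(C) x + y  ->  (-6x) + (-6y) = -6x - 6y   [differs from x + y: not invariant]
(D) x^2 + y^2  ->  (-6x)^2 + (-6y)^2 = 36x^2 + 36y^2   [differs from x^2 + y^2: not invariant]

Only option (A), y/x, is unchanged by the transformation.
The common factor -6 cancels in a ratio of coordinates, while sums, products and sums of squares pick up factors of -6 or 36.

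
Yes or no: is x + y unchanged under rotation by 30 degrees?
No

Applying rotation by 30 degrees: x' = x*cos(30 degrees) - y*sin(30 degrees) = sqrt(3)x/2 - y/2, y' = x*sin(30 degrees) + y*cos(30 degrees) = x/2 + sqrt(3)y/2

Substituting into x + y:
(sqrt(3)x/2 - y/2) + (x/2 + sqrt(3)y/2)
= x/2 + sqrt(3)x/2 - y/2 + sqrt(3)y/2

This differs from the original expression x + y, so it is NOT invariant.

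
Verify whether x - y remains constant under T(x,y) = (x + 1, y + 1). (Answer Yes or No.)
Yes

Substitute T(x,y) = (x + 1, y + 1) into the expression and compare with the original.

Original: x - y
After applying T: (x + 1) - (y + 1) = x - y

This is identical to the original x - y, so the expression is invariant.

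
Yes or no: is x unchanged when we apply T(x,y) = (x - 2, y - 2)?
No

Substitute T(x,y) = (x - 2, y - 2) into the expression and compare with the original.

Original: x
After applying T: (x - 2) = x - 2

This differs from the original x (difference: -2), so the expression is NOT invariant.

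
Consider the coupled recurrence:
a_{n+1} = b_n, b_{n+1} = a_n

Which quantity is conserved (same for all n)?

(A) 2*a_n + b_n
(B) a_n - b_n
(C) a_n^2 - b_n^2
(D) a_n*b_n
D

Replace a_n by a_{n+1} = b_n and b_n by b_{n+1} = a_n in each option and simplify:
(A) 2*a_n + b_n  ->  2*(b_n) + (a_n) = a_n + 2*b_n   [not conserved]
(B) a_n - b_n  ->  (b_n) - (a_n) = -a_n + b_n   [not conserved]
(C) a_n^2 - b_n^2  ->  (b_n)^2 - (a_n)^2 = -a_n^2 + b_n^2   [not conserved]
(D) a_n*b_n  ->  (b_n)*(a_n) = a_n*b_n   [conserved]

Only (D) a_n*b_n returns to itself after one step, so it is the conserved quantity.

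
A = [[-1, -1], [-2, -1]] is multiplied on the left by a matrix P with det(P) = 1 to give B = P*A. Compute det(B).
-1

By the multiplicative property of determinants, det(B) = det(P*A) = det(P) * det(A) = det(A),
so the determinant is invariant under multiplication by any determinant-1 matrix; we just need det(A).

det(A) = (-1)(-1) - (-1)(-2) = 1 - 2 = -1

Therefore det(B) = 1 * (-1) = -1.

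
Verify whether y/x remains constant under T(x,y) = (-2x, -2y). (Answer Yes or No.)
Yes

Substitute T(x,y) = (-2x, -2y) into the expression and compare with the original.

Original: y/x
After applying T: (-2y)/(-2x) = y/x

This is identical to the original y/x, so the expression is invariant.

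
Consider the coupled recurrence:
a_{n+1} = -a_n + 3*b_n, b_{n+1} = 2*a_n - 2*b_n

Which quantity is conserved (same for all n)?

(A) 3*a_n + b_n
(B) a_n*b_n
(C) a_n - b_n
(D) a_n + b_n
D

Replace a_n by a_{n+1} = -a_n + 3*b_n and b_n by b_{n+1} = 2*a_n - 2*b_n in each option and simplify:
(A) 3*a_n + b_n  ->  3*(-a_n + 3*b_n) + (2*a_n - 2*b_n) = -a_n + 7*b_n   [not conserved]
(B) a_n*b_n  ->  (-a_n + 3*b_n)*(2*a_n - 2*b_n) = -2*a_n^2 + 8*a_n*b_n - 6*b_n^2   [not conserved]
(C) a_n - b_n  ->  (-a_n + 3*b_n) - (2*a_n - 2*b_n) = -3*a_n + 5*b_n   [not conserved]
(D) a_n + b_n  ->  (-a_n + 3*b_n) + (2*a_n - 2*b_n) = a_n + b_n   [conserved]

Only (D) a_n + b_n returns to itself after one step, so it is the conserved quantity.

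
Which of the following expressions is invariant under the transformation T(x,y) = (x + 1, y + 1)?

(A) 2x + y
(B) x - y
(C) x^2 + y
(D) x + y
B

An expression E(x,y) is invariant under T if E(T(x,y)) = E(x,y). Here T(x,y) = (x + 1, y + 1).
Substitute the transformed coordinates into each option and compare with the original:
(A) 2x + y  ->  2(x + 1) + (y + 1) = 2x + y + 3   [differs from 2x + y: not invariant]
(B) x - y  ->  (x + 1) - (y + 1) = x - y   [equals x - y: invariant]
(C) x^2 + y  ->  (x + 1)^2 + (y + 1) = x^2 + 2x + y + 2   [differs from x^2 + y: not invariant]
(D) x + y  ->  (x + 1) + (y + 1) = x + y + 2   [differs from x + y: not invariant]

Only option (B), x - y, is unchanged by the transformation.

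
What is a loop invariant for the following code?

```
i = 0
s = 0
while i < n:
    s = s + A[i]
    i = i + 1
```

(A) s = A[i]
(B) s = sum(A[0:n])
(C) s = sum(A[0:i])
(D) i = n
C

A loop invariant must hold before the first iteration and be re-established by every execution of the body.

(C) s = sum(A[0:i]): Initially i = 0 and s = 0 = sum of the empty slice A[0:0]. If s = sum(A[0:i]) holds at the top of an iteration, the body sets s to sum(A[0:i]) + A[i] = sum(A[0:i+1]) and then i to i+1, so s = sum(A[0:i]) holds again. At exit i = n, giving s = sum(A[0:n]).

The other options fail:
(A) s = A[i]: after the first iteration s = A[0] but i = 1, so s = A[i] compares s with the wrong element (and fails in general).
(B) s = sum(A[0:n]): false before the loop (s = 0, not the full sum) -- it only becomes true at exit.
(D) i = n: false initially (i = 0); it is the exit condition, not an invariant.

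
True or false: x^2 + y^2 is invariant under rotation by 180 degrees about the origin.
True

Applying rotation by 180 degrees: x' = x*cos(180 degrees) - y*sin(180 degrees) = -x, y' = x*sin(180 degrees) + y*cos(180 degrees) = -y

Substituting into x^2 + y^2:
(-x)^2 + (-y)^2
= x^2 + y^2

This equals the original expression x^2 + y^2, so it IS invariant.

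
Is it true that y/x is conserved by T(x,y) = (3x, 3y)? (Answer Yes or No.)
Yes

Substitute T(x,y) = (3x, 3y) into the expression and compare with the original.

Original: y/x
After applying T: (3y)/(3x) = y/x

This is identical to the original y/x, so the expression is invariant.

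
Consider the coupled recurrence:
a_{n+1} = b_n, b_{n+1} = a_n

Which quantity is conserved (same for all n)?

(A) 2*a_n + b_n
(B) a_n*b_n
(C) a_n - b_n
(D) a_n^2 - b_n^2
B

Replace a_n by a_{n+1} = b_n and b_n by b_{n+1} = a_n in each option and simplify:
(A) 2*a_n + b_n  ->  2*(b_n) + (a_n) = a_n + 2*b_n   [not conserved]
(B) a_n*b_n  ->  (b_n)*(a_n) = a_n*b_n   [conserved]
(C) a_n - b_n  ->  (b_n) - (a_n) = -a_n + b_n   [not conserved]
(D) a_n^2 - b_n^2  ->  (b_n)^2 - (a_n)^2 = -a_n^2 + b_n^2   [not conserved]

Only (B) a_n*b_n returns to itself after one step, so it is the conserved quantity.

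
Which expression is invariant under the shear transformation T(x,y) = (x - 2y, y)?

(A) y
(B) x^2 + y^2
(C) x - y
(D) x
A

Under the shear T(x,y) = (x - 2y, y):
Substitute the transformed coordinates into each option and compare with the original:
(A) y  ->  (y) = y   [equals y: invariant]
(B) x^2 + y^2  ->  (x - 2y)^2 + (y)^2 = x^2 - 4xy + 5y^2   [differs from x^2 + y^2: not invariant]
(C) x - y  ->  (x - 2y) - (y) = x - 3y   [differs from x - y: not invariant]
(D) x  ->  (x - 2y) = x - 2y   [differs from x: not invariant]

Only option (A), y, is unchanged by the transformation.
A horizontal shear moves points parallel to the x-axis, so the y-coordinate (and any function of y alone) is unchanged.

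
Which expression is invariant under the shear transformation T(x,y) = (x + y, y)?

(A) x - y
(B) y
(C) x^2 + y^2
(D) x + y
B

Under the shear T(x,y) = (x + y, y):
Substitute the transformed coordinates into each option and compare with the original:
(A) x - y  ->  (x + y) - (y) = x   [differs from x - y: not invariant]
(B) y  ->  (y) = y   [equals y: invariant]
(C) x^2 + y^2  ->  (x + y)^2 + (y)^2 = x^2 + 2xy + 2y^2   [differs from x^2 + y^2: not invariant]
(D) x + y  ->  (x + y) + (y) = x + 2y   [differs from x + y: not invariant]

Only option (B), y, is unchanged by the transformation.
A horizontal shear moves points parallel to the x-axis, so the y-coordinate (and any function of y alone) is unchanged.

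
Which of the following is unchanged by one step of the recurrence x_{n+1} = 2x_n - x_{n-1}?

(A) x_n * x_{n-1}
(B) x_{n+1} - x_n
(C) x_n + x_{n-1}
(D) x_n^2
B

For the recurrence x_{n+1} = 2x_n - x_{n-1}:

If x_{n+1} = 2x_n - x_{n-1}, then:
x_{n+1} - x_n = x_n - x_{n-1}
The first difference is constant throughout the sequence.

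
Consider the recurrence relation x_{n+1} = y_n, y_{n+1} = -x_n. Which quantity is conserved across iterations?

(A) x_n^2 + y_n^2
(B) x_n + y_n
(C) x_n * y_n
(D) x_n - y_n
A

For the recurrence x_{n+1} = y_n, y_{n+1} = -x_n:

x_{n+1}^2 + y_{n+1}^2 = y_n^2 + (-x_n)^2 = x_n^2 + y_n^2
The sum of squares is conserved (like energy in a harmonic oscillator).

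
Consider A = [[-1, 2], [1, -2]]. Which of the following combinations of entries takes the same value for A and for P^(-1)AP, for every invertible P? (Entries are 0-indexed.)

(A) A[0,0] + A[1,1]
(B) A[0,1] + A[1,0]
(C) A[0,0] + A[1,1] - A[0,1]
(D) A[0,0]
A

A[0,0] + A[1,1] is the trace of A. By the cyclic property of the trace, tr(P^(-1)AP) = tr(APP^(-1)) = tr(A), so it is the same for every matrix similar to A.

The other combinations are not similarity invariants. For example, take P = [[1, 2], [0, 1]] (det P = 1), so P^(-1) = [[1, -2], [0, 1]] and
B = P^(-1)AP = [[-3, 0], [1, 0]].
Evaluating each option on A and on B:
(A) A[0,0] + A[1,1]: -3 for A, -3 for B -> unchanged
(B) A[0,1] + A[1,0]: 3 for A, 1 for B -> changes
(C) A[0,0] + A[1,1] - A[0,1]: -5 for A, -3 for B -> changes
(D) A[0,0]: -1 for A, -3 for B -> changes

Only (A) A[0,0] + A[1,1] = -3 survives (and it does so for every P, not just this one), so it is the invariant.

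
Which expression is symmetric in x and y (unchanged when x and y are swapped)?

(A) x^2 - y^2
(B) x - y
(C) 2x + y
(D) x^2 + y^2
D

A symmetric expression is unchanged when the variables are permuted; here the transformation to test is the swap (x, y) -> (y, x).
Substitute the transformed coordinates into each option and compare with the original:
(A) x^2 - y^2  ->  (y)^2 - (x)^2 = -x^2 + y^2   [differs from x^2 - y^2: not invariant]
(B) x - y  ->  (y) - (x) = -x + y   [differs from x - y: not invariant]
(C) 2x + y  ->  2(y) + (x) = x + 2y   [differs from 2x + y: not invariant]
(D) x^2 + y^2  ->  (y)^2 + (x)^2 = x^2 + y^2   [equals x^2 + y^2: invariant]

Only option (D), x^2 + y^2, is unchanged by the transformation.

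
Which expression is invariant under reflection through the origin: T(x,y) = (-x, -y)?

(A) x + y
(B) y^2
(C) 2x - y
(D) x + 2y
B

The map is reflection through the origin: T(x,y) = (-x, -y).
Substitute the transformed coordinates into each option and compare with the original:
(A) x + y  ->  (-x) + (-y) = -x - y   [differs from x + y: not invariant]
(B) y^2  ->  (-y)^2 = y^2   [equals y^2: invariant]
(C) 2x - y  ->  2(-x) - (-y) = -2x + y   [differs from 2x - y: not invariant]
(D) x + 2y  ->  (-x) + 2(-y) = -x - 2y   [differs from x + 2y: not invariant]

Only option (B), y^2, is unchanged by the transformation.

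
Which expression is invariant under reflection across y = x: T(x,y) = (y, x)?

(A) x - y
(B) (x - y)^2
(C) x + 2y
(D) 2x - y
B

The map is reflection across y = x: T(x,y) = (y, x).
Substitute the transformed coordinates into each option and compare with the original:
(A) x - y  ->  (y) - (x) = -x + y   [differs from x - y: not invariant]
(B) (x - y)^2  ->  ((y) - (x))^2 = x^2 - 2xy + y^2   [equals (x - y)^2: invariant]
(C) x + 2y  ->  (y) + 2(x) = 2x + y   [differs from x + 2y: not invariant]
(D) 2x - y  ->  2(y) - (x) = -x + 2y   [differs from 2x - y: not invariant]

Only option (B), (x - y)^2, is unchanged by the transformation.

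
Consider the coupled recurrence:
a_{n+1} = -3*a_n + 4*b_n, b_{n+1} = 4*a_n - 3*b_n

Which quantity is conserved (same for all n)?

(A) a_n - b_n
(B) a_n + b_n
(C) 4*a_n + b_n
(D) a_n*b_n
B

Replace a_n by a_{n+1} = -3*a_n + 4*b_n and b_n by b_{n+1} = 4*a_n - 3*b_n in each option and simplify:
(A) a_n - b_n  ->  (-3*a_n + 4*b_n) - (4*a_n - 3*b_n) = -7*a_n + 7*b_n   [not conserved]
(B) a_n + b_n  ->  (-3*a_n + 4*b_n) + (4*a_n - 3*b_n) = a_n + b_n   [conserved]
(C) 4*a_n + b_n  ->  4*(-3*a_n + 4*b_n) + (4*a_n - 3*b_n) = -8*a_n + 13*b_n   [not conserved]
(D) a_n*b_n  ->  (-3*a_n + 4*b_n)*(4*a_n - 3*b_n) = -12*a_n^2 + 25*a_n*b_n - 12*b_n^2   [not conserved]

Only (B) a_n + b_n returns to itself after one step, so it is the conserved quantity.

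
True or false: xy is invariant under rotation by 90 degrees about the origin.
False

Applying rotation by 90 degrees: x' = x*cos(90 degrees) - y*sin(90 degrees) = -y, y' = x*sin(90 degrees) + y*cos(90 degrees) = x

Substituting into xy:
(-y)(x)
= -xy

This differs from the original expression xy, so it is NOT invariant.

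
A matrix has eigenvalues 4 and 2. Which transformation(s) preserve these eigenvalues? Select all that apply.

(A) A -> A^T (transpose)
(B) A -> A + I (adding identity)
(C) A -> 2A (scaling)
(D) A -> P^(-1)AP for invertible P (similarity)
A and D

Eigenvalues are preserved by:
1. Similarity transformations: A -> P^(-1)AP (same characteristic polynomial)
2. Transpose: A^T has the same eigenvalues as A

Eigenvalues are NOT preserved by:
- Adding identity: eigenvalues become 4+1, 2+1
- Scaling: eigenvalues become 8, 4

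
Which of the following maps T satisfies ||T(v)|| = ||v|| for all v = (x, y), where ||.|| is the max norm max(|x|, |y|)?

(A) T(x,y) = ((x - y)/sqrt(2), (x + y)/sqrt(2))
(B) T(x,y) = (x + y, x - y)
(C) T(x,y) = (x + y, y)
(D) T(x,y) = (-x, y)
D

A transformation preserves a norm if ||T(v)|| = ||v|| for every v; a single vector where the norm changes rules an option out.

(A) T(x,y) = ((x - y)/sqrt(2), (x + y)/sqrt(2)): v = (1, 0) has norm max(|1|, |0|) = 1, but T(v) = (sqrt(2)/2, sqrt(2)/2) has norm sqrt(2)/2 -- not preserved.
(B) T(x,y) = (x + y, x - y): v = (1, 1) has norm max(|1|, |1|) = 1, but T(v) = (2, 0) has norm 2 -- not preserved.
(C) T(x,y) = (x + y, y): v = (1, 1) has norm max(|1|, |1|) = 1, but T(v) = (2, 1) has norm 2 -- not preserved.
(D) T(x,y) = (-x, y): preserves the norm -- it only permutes the coordinates and/or flips signs, which leaves max(|x|, |y|) unchanged.

Therefore the answer is (D).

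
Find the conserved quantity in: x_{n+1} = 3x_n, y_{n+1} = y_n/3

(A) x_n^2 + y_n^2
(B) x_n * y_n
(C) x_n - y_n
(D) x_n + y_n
B

For the recurrence x_{n+1} = 3x_n, y_{n+1} = y_n/3:

x_{n+1} * y_{n+1} = (3x_n) * (y_n/3) = x_n * y_n
The product is conserved.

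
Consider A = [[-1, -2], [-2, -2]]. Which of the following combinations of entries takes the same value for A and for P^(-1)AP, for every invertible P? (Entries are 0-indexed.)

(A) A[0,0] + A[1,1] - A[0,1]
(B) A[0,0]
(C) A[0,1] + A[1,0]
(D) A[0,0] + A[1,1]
D

A[0,0] + A[1,1] is the trace of A. By the cyclic property of the trace, tr(P^(-1)AP) = tr(APP^(-1)) = tr(A), so it is the same for every matrix similar to A.

The other combinations are not similarity invariants. For example, take P = [[1, 2], [0, 1]] (det P = 1), so P^(-1) = [[1, -2], [0, 1]] and
B = P^(-1)AP = [[3, 8], [-2, -6]].
Evaluating each option on A and on B:
(A) A[0,0] + A[1,1] - A[0,1]: -1 for A, -11 for B -> changes
(B) A[0,0]: -1 for A, 3 for B -> changes
(C) A[0,1] + A[1,0]: -4 for A, 6 for B -> changes
(D) A[0,0] + A[1,1]: -3 for A, -3 for B -> unchanged

Only (D) A[0,0] + A[1,1] = -3 survives (and it does so for every P, not just this one), so it is the invariant.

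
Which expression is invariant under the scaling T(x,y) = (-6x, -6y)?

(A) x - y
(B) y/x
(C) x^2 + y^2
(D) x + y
B

Under the uniform scaling T(x,y) = (-6x, -6y):
Substitute the transformed coordinates into each option and compare with the original:
(A) x - y  ->  (-6x) - (-6y) = -6x + 6y   [differs from x - y: not invariant]
(B) y/x  ->  (-6y)/(-6x) = y/x   [equals y/x: invariant]
(C) x^2 + y^2  ->  (-6x)^2 + (-6y)^2 = 36x^2 + 36y^2   [differs from x^2 + y^2: not invariant]
(D) x + y  ->  (-6x) + (-6y) = -6x - 6y   [differs from x + y: not invariant]

Only option (B), y/x, is unchanged by the transformation.
The common factor -6 cancels in a ratio of coordinates, while sums, products and sums of squares pick up factors of -6 or 36.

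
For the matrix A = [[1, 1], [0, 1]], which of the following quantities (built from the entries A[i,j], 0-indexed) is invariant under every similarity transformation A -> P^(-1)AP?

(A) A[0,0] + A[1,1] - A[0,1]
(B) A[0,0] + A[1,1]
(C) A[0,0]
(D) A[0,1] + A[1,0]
B

A[0,0] + A[1,1] is the trace of A. By the cyclic property of the trace, tr(P^(-1)AP) = tr(APP^(-1)) = tr(A), so it is the same for every matrix similar to A.

The other combinations are not similarity invariants. For example, take P = [[1, 1], [1, 2]] (det P = 1), so P^(-1) = [[2, -1], [-1, 1]] and
B = P^(-1)AP = [[3, 4], [-1, -1]].
Evaluating each option on A and on B:
(A) A[0,0] + A[1,1] - A[0,1]: 1 for A, -2 for B -> changes
(B) A[0,0] + A[1,1]: 2 for A, 2 for B -> unchanged
(C) A[0,0]: 1 for A, 3 for B -> changes
(D) A[0,1] + A[1,0]: 1 for A, 3 for B -> changes

Only (B) A[0,0] + A[1,1] = 2 survives (and it does so for every P, not just this one), so it is the invariant.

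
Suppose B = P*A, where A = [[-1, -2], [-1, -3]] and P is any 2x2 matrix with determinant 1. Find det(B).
1

By the multiplicative property of determinants, det(B) = det(P*A) = det(P) * det(A) = det(A),
so the determinant is invariant under multiplication by any determinant-1 matrix; we just need det(A).

det(A) = (-1)(-3) - (-2)(-1) = 3 - 2 = 1

Therefore det(B) = 1 * 1 = 1.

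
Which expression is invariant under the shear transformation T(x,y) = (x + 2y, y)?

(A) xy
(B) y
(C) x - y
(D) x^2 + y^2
B

Under the shear T(x,y) = (x + 2y, y):
Substitute the transformed coordinates into each option and compare with the original:
(A) xy  ->  (x + 2y)(y) = xy + 2y^2   [differs from xy: not invariant]
(B) y  ->  (y) = y   [equals y: invariant]
(C) x - y  ->  (x + 2y) - (y) = x + y   [differs from x - y: not invariant]
(D) x^2 + y^2  ->  (x + 2y)^2 + (y)^2 = x^2 + 4xy + 5y^2   [differs from x^2 + y^2: not invariant]

Only option (B), y, is unchanged by the transformation.
A horizontal shear moves points parallel to the x-axis, so the y-coordinate (and any function of y alone) is unchanged.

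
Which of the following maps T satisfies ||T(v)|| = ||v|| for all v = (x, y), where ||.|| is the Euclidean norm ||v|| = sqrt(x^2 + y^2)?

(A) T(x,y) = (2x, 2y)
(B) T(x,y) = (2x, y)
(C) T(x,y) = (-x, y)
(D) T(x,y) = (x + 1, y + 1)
C

A transformation preserves a norm if ||T(v)|| = ||v|| for every v; a single vector where the norm changes rules an option out.

(A) T(x,y) = (2x, 2y): v = (1, 0) has norm sqrt((1)^2 + (0)^2) = 1, but T(v) = (2, 0) has norm 2 -- not preserved.
(B) T(x,y) = (2x, y): v = (1, 0) has norm sqrt((1)^2 + (0)^2) = 1, but T(v) = (2, 0) has norm 2 -- not preserved.
(C) T(x,y) = (-x, y): preserves the norm -- it is an orthogonal map (a rotation/reflection), and (-x)^2 + (y)^2 simplifies to x^2 + y^2.
(D) T(x,y) = (x + 1, y + 1): v = (1, 0) has norm sqrt((1)^2 + (0)^2) = 1, but T(v) = (2, 1) has norm sqrt(5) -- not preserved.

Therefore the answer is (C).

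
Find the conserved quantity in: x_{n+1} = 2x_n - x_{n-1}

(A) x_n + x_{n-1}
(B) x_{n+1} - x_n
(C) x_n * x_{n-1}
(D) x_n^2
B

For the recurrence x_{n+1} = 2x_n - x_{n-1}:

If x_{n+1} = 2x_n - x_{n-1}, then:
x_{n+1} - x_n = x_n - x_{n-1}
The first difference is constant throughout the sequence.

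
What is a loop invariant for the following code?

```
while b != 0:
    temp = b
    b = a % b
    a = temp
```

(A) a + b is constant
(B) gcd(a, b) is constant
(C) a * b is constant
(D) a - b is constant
B

A loop invariant must hold before the first iteration and be re-established by every execution of the body.

(B) gcd(a, b) is constant: One iteration replaces (a, b) by (b, a mod b). Since a mod b = a - q*b for an integer q, any common divisor of a and b divides b and a mod b, and conversely; hence gcd(b, a mod b) = gcd(a, b). For instance (28, 11) -> (11, 6) keeps gcd = 1. At exit b = 0 and a = gcd of the original inputs.

The other options fail:
(A) a + b is constant: e.g. (a, b) = (28, 11) -> (11, 6): the sum goes from 39 to 17.
(C) a * b is constant: e.g. (a, b) = (28, 11) -> (11, 6): the product goes from 308 to 66.
(D) a - b is constant: e.g. (a, b) = (28, 11) -> (11, 6): the difference goes from 17 to 5.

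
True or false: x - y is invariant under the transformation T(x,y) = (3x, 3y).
False

Substitute T(x,y) = (3x, 3y) into the expression and compare with the original.

Original: x - y
After applying T: (3x) - (3y) = 3x - 3y

This differs from the original x - y (difference: 2x - 2y), so the expression is NOT invariant.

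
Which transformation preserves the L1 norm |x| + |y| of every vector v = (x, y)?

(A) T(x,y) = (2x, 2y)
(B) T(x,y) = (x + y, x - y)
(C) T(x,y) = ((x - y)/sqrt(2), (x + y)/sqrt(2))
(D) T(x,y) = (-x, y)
D

A transformation preserves a norm if ||T(v)|| = ||v|| for every v; a single vector where the norm changes rules an option out.

(A) T(x,y) = (2x, 2y): v = (1, 0) has norm |1| + |0| = 1, but T(v) = (2, 0) has norm 2 -- not preserved.
(B) T(x,y) = (x + y, x - y): v = (1, 0) has norm |1| + |0| = 1, but T(v) = (1, 1) has norm 2 -- not preserved.
(C) T(x,y) = ((x - y)/sqrt(2), (x + y)/sqrt(2)): v = (1, 0) has norm |1| + |0| = 1, but T(v) = (sqrt(2)/2, sqrt(2)/2) has norm sqrt(2) -- not preserved.
(D) T(x,y) = (-x, y): preserves the norm -- it only permutes the coordinates and/or flips signs, which leaves |x| + |y| unchanged.

Therefore the answer is (D).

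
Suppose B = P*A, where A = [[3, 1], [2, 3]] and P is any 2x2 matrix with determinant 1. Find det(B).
7

By the multiplicative property of determinants, det(B) = det(P*A) = det(P) * det(A) = det(A),
so the determinant is invariant under multiplication by any determinant-1 matrix; we just need det(A).

det(A) = (3)(3) - (1)(2) = 9 - 2 = 7

Therefore det(B) = 1 * 7 = 7.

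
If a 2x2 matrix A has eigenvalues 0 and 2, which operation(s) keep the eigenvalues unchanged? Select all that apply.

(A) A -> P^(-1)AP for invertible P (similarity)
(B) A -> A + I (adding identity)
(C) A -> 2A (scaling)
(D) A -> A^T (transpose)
A and D

Eigenvalues are preserved by:
1. Similarity transformations: A -> P^(-1)AP (same characteristic polynomial)
2. Transpose: A^T has the same eigenvalues as A

Eigenvalues are NOT preserved by:
- Adding identity: eigenvalues become 0+1, 2+1
- Scaling: eigenvalues become 0, 4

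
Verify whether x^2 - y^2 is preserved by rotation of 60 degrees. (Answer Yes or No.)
No

Applying rotation by 60 degrees: x' = x*cos(60 degrees) - y*sin(60 degrees) = x/2 - sqrt(3)y/2, y' = x*sin(60 degrees) + y*cos(60 degrees) = sqrt(3)x/2 + y/2

Substituting into x^2 - y^2:
(x/2 - sqrt(3)y/2)^2 - (sqrt(3)x/2 + y/2)^2
= -x^2/2 - sqrt(3)xy + y^2/2

This differs from the original expression x^2 - y^2, so it is NOT invariant.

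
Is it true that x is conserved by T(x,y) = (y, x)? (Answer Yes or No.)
No

Substitute T(x,y) = (y, x) into the expression and compare with the original.

Original: x
After applying T: (y) = y

This differs from the original x (difference: -x + y), so the expression is NOT invariant.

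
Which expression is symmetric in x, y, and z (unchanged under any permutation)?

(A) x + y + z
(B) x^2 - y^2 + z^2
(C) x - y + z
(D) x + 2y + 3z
A

A symmetric expression is unchanged when the variables are permuted; here the transformation to test is the swap (x, y) -> (y, x).
A symmetric expression must survive every permutation; the single swap x <-> y already eliminates the distractors, and the keyed expression is also unchanged by x <-> z and y <-> z (each variable enters it in exactly the same way).
Substitute the transformed coordinates into each option and compare with the original:
(A) x + y + z  ->  (y) + (x) + z = x + y + z   [equals x + y + z: invariant]
(B) x^2 - y^2 + z^2  ->  (y)^2 - (x)^2 + z^2 = -x^2 + y^2 + z^2   [differs from x^2 - y^2 + z^2: not invariant]
(C) x - y + z  ->  (y) - (x) + z = -x + y + z   [differs from x - y + z: not invariant]
(D) x + 2y + 3z  ->  (y) + 2(x) + 3z = 2x + y + 3z   [differs from x + 2y + 3z: not invariant]

Only option (A), x + y + z, is unchanged by the transformation.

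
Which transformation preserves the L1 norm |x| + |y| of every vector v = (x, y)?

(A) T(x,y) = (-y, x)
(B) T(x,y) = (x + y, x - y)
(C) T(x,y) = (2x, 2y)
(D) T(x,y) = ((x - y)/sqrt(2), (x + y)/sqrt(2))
A

A transformation preserves a norm if ||T(v)|| = ||v|| for every v; a single vector where the norm changes rules an option out.

(A) T(x,y) = (-y, x): preserves the norm -- it only permutes the coordinates and/or flips signs, which leaves |x| + |y| unchanged.
(B) T(x,y) = (x + y, x - y): v = (1, 0) has norm |1| + |0| = 1, but T(v) = (1, 1) has norm 2 -- not preserved.
(C) T(x,y) = (2x, 2y): v = (1, 0) has norm |1| + |0| = 1, but T(v) = (2, 0) has norm 2 -- not preserved.
(D) T(x,y) = ((x - y)/sqrt(2), (x + y)/sqrt(2)): v = (1, 0) has norm |1| + |0| = 1, but T(v) = (sqrt(2)/2, sqrt(2)/2) has norm sqrt(2) -- not preserved.

Therefore the answer is (A).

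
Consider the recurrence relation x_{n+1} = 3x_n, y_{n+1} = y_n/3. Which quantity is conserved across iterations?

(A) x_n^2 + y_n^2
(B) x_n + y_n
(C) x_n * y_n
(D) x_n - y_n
C

For the recurrence x_{n+1} = 3x_n, y_{n+1} = y_n/3:

x_{n+1} * y_{n+1} = (3x_n) * (y_n/3) = x_n * y_n
The product is conserved.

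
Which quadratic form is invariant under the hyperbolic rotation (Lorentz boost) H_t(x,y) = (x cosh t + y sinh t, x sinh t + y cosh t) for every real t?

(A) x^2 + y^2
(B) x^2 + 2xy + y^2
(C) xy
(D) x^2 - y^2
D

Write x' = x cosh t + y sinh t, y' = x sinh t + y cosh t and substitute into each option:
(A) x^2 + y^2: (x cosh t + y sinh t)^2 + (x sinh t + y cosh t)^2 = (x^2 + y^2)(cosh^2 t + sinh^2 t) + 4xy sinh t cosh t = (x^2 + y^2) cosh 2t + 2xy sinh 2t   [not invariant for t != 0]
(B) x^2 + 2xy + y^2: (x' + y')^2 with x' + y' = (x + y)(cosh t + sinh t) = (x + y)e^t, so it becomes (x + y)^2 e^(2t)   [not invariant for t != 0]
(C) xy: (x cosh t + y sinh t)(x sinh t + y cosh t) = xy(cosh^2 t + sinh^2 t) + (x^2 + y^2) sinh t cosh t = xy cosh 2t + (x^2 + y^2)(sinh 2t)/2   [not invariant for t != 0]
(D) x^2 - y^2: (x cosh t + y sinh t)^2 - (x sinh t + y cosh t)^2 = x^2(cosh^2 t - sinh^2 t) + 2xy(cosh t sinh t - sinh t cosh t) + y^2(sinh^2 t - cosh^2 t) = x^2 - y^2   [invariant, using cosh^2 t - sinh^2 t = 1]

Only (D) x^2 - y^2 is unchanged; it is the Minkowski form preserved by Lorentz boosts, just as x^2 + y^2 is preserved by ordinary rotations.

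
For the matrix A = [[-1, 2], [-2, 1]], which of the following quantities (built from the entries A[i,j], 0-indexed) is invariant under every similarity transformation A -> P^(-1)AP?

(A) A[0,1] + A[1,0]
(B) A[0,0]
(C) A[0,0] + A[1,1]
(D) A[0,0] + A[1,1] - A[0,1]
C

A[0,0] + A[1,1] is the trace of A. By the cyclic property of the trace, tr(P^(-1)AP) = tr(APP^(-1)) = tr(A), so it is the same for every matrix similar to A.

The other combinations are not similarity invariants. For example, take P = [[1, -1], [0, 1]] (det P = 1), so P^(-1) = [[1, 1], [0, 1]] and
B = P^(-1)AP = [[-3, 6], [-2, 3]].
Evaluating each option on A and on B:
(A) A[0,1] + A[1,0]: 0 for A, 4 for B -> changes
(B) A[0,0]: -1 for A, -3 for B -> changes
(C) A[0,0] + A[1,1]: 0 for A, 0 for B -> unchanged
(D) A[0,0] + A[1,1] - A[0,1]: -2 for A, -6 for B -> changes

Only (C) A[0,0] + A[1,1] = 0 survives (and it does so for every P, not just this one), so it is the invariant.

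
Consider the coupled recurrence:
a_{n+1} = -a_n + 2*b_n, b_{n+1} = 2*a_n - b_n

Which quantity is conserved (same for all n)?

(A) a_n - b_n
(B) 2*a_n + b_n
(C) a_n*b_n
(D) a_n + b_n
D

Replace a_n by a_{n+1} = -a_n + 2*b_n and b_n by b_{n+1} = 2*a_n - b_n in each option and simplify:
(A) a_n - b_n  ->  (-a_n + 2*b_n) - (2*a_n - b_n) = -3*a_n + 3*b_n   [not conserved]
(B) 2*a_n + b_n  ->  2*(-a_n + 2*b_n) + (2*a_n - b_n) = 3*b_n   [not conserved]
(C) a_n*b_n  ->  (-a_n + 2*b_n)*(2*a_n - b_n) = -2*a_n^2 + 5*a_n*b_n - 2*b_n^2   [not conserved]
(D) a_n + b_n  ->  (-a_n + 2*b_n) + (2*a_n - b_n) = a_n + b_n   [conserved]

Only (D) a_n + b_n returns to itself after one step, so it is the conserved quantity.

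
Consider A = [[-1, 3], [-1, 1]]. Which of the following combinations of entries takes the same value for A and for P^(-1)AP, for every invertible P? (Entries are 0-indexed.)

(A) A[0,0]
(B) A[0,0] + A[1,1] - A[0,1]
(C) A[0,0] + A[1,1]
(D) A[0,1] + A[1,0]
C

A[0,0] + A[1,1] is the trace of A. By the cyclic property of the trace, tr(P^(-1)AP) = tr(APP^(-1)) = tr(A), so it is the same for every matrix similar to A.

The other combinations are not similarity invariants. For example, take P = [[2, 1], [1, 1]] (det P = 1), so P^(-1) = [[1, -1], [-1, 2]] and
B = P^(-1)AP = [[2, 2], [-3, -2]].
Evaluating each option on A and on B:
(A) A[0,0]: -1 for A, 2 for B -> changes
(B) A[0,0] + A[1,1] - A[0,1]: -3 for A, -2 for B -> changes
(C) A[0,0] + A[1,1]: 0 for A, 0 for B -> unchanged
(D) A[0,1] + A[1,0]: 2 for A, -1 for B -> changes

Only (C) A[0,0] + A[1,1] = 0 survives (and it does so for every P, not just this one), so it is the invariant.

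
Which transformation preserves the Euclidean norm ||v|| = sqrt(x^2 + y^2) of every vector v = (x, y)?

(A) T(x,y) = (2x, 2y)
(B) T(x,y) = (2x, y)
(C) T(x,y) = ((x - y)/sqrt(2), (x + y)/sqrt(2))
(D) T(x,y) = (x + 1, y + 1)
C

A transformation preserves a norm if ||T(v)|| = ||v|| for every v; a single vector where the norm changes rules an option out.

(A) T(x,y) = (2x, 2y): v = (1, 0) has norm sqrt((1)^2 + (0)^2) = 1, but T(v) = (2, 0) has norm 2 -- not preserved.
(B) T(x,y) = (2x, y): v = (1, 0) has norm sqrt((1)^2 + (0)^2) = 1, but T(v) = (2, 0) has norm 2 -- not preserved.
(C) T(x,y) = ((x - y)/sqrt(2), (x + y)/sqrt(2)): preserves the norm -- it is an orthogonal map (a rotation/reflection), and (sqrt(2)(x - y)/2)^2 + (sqrt(2)(x + y)/2)^2 simplifies to x^2 + y^2.
(D) T(x,y) = (x + 1, y + 1): v = (1, 0) has norm sqrt((1)^2 + (0)^2) = 1, but T(v) = (2, 1) has norm sqrt(5) -- not preserved.

Therefore the answer is (C).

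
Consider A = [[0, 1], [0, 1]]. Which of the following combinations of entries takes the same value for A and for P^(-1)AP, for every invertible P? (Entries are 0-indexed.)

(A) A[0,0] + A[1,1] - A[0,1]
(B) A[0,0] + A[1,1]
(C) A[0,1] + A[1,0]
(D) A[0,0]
B

A[0,0] + A[1,1] is the trace of A. By the cyclic property of the trace, tr(P^(-1)AP) = tr(APP^(-1)) = tr(A), so it is the same for every matrix similar to A.

The other combinations are not similarity invariants. For example, take P = [[1, 1], [1, 2]] (det P = 1), so P^(-1) = [[2, -1], [-1, 1]] and
B = P^(-1)AP = [[1, 2], [0, 0]].
Evaluating each option on A and on B:
(A) A[0,0] + A[1,1] - A[0,1]: 0 for A, -1 for B -> changes
(B) A[0,0] + A[1,1]: 1 for A, 1 for B -> unchanged
(C) A[0,1] + A[1,0]: 1 for A, 2 for B -> changes
(D) A[0,0]: 0 for A, 1 for B -> changes

Only (B) A[0,0] + A[1,1] = 1 survives (and it does so for every P, not just this one), so it is the invariant.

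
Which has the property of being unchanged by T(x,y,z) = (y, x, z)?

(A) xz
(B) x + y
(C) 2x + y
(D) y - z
B

Apply T(x,y,z) = (y, x, z) to each option, i.e. replace (x, y, z) by the transformed coordinates.
Substitute the transformed coordinates into each option and compare with the original:
(A) xz  ->  (y)(z) = yz   [differs from xz: not invariant]
(B) x + y  ->  (y) + (x) = x + y   [equals x + y: invariant]
(C) 2x + y  ->  2(y) + (x) = x + 2y   [differs from 2x + y: not invariant]
(D) y - z  ->  (x) - (z) = x - z   [differs from y - z: not invariant]

Only option (B), x + y, is unchanged by the transformation.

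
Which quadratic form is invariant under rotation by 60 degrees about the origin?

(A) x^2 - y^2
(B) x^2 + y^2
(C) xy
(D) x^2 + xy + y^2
B

Rotation by 60 degrees sends (x, y) to (x/2 - sqrt(3)y/2, sqrt(3)x/2 + y/2).
Substitute the transformed coordinates into each option and compare with the original:
(A) x^2 - y^2  ->  (x/2 - sqrt(3)y/2)^2 - (sqrt(3)x/2 + y/2)^2 = -x^2/2 - sqrt(3)xy + y^2/2   [differs from x^2 - y^2: not invariant]
(B) x^2 + y^2  ->  (x/2 - sqrt(3)y/2)^2 + (sqrt(3)x/2 + y/2)^2 = x^2 + y^2   [equals x^2 + y^2: invariant]
(C) xy  ->  (x/2 - sqrt(3)y/2)(sqrt(3)x/2 + y/2) = sqrt(3)x^2/4 - xy/2 - sqrt(3)y^2/4   [differs from xy: not invariant]
(D) x^2 + xy + y^2  ->  (x/2 - sqrt(3)y/2)^2 + (x/2 - sqrt(3)y/2)(sqrt(3)x/2 + y/2) + (sqrt(3)x/2 + y/2)^2 = sqrt(3)x^2/4 + x^2 - xy/2 - sqrt(3)y^2/4 + y^2   [differs from x^2 + xy + y^2: not invariant]

Only option (B), x^2 + y^2, is unchanged by the transformation.
x^2 + y^2 is the squared distance from the origin, which rotations preserve.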